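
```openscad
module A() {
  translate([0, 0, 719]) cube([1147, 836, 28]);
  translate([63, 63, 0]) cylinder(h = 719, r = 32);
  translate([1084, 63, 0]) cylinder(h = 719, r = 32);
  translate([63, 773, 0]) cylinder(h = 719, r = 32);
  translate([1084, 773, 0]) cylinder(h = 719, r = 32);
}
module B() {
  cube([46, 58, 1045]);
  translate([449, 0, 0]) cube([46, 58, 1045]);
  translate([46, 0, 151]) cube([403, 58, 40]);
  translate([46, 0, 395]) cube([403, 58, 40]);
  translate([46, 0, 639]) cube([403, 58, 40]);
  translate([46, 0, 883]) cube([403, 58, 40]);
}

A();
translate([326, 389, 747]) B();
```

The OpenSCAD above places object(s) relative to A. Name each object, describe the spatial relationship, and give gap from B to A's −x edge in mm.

A is a table. B is a ladder. The ladder is on top of the table, centred. The gap from the ladder to the table's −x edge is 326 mm.

The ladder's min-x is at 326; the table's min-x is 0; gap = 326 mm.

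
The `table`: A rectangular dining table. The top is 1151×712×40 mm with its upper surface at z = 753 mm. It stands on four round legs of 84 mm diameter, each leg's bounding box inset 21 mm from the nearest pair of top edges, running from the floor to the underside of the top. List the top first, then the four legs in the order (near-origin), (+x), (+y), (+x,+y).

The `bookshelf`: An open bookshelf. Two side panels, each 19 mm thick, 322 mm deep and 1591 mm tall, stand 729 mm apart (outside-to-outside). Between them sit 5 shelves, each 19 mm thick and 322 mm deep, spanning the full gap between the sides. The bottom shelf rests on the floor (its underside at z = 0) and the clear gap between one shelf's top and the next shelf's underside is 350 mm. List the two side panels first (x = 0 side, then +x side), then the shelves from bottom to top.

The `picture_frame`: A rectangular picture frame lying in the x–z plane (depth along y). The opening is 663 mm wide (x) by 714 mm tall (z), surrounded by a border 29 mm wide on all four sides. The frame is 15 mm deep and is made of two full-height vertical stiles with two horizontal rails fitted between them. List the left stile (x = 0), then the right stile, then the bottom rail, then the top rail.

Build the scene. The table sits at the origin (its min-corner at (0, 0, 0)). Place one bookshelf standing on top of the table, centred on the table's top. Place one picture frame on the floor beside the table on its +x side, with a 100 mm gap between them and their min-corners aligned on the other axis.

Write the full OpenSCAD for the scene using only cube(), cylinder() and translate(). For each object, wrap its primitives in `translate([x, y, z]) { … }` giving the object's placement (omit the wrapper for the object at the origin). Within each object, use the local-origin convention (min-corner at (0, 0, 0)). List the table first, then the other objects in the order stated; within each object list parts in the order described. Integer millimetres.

translate([0, 0, 713]) cube([1151, 712, 40]);
translate([63, 63, 0]) cylinder(h = 713, r = 42);
translate([1088, 63, 0]) cylinder(h = 713, r = 42);
translate([63, 649, 0]) cylinder(h = 713, r = 42);
translate([1088, 649, 0]) cylinder(h = 713, r = 42);
translate([211, 195, 753]) {
  cube([19, 322, 1591]);
  translate([710, 0, 0]) cube([19, 322, 1591]);
  translate([19, 0, 0]) cube([691, 322, 19]);
  translate([19, 0, 369]) cube([691, 322, 19]);
  translate([19, 0, 738]) cube([691, 322, 19]);
  translate([19, 0, 1107]) cube([691, 322, 19]);
  translate([19, 0, 1476]) cube([691, 322, 19]);
}
translate([1251, 0, 0]) {
  cube([29, 15, 772]);
  translate([692, 0, 0]) cube([29, 15, 772]);
  translate([29, 0, 0]) cube([663, 15, 29]);
  translate([29, 0, 743]) cube([663, 15, 29]);
}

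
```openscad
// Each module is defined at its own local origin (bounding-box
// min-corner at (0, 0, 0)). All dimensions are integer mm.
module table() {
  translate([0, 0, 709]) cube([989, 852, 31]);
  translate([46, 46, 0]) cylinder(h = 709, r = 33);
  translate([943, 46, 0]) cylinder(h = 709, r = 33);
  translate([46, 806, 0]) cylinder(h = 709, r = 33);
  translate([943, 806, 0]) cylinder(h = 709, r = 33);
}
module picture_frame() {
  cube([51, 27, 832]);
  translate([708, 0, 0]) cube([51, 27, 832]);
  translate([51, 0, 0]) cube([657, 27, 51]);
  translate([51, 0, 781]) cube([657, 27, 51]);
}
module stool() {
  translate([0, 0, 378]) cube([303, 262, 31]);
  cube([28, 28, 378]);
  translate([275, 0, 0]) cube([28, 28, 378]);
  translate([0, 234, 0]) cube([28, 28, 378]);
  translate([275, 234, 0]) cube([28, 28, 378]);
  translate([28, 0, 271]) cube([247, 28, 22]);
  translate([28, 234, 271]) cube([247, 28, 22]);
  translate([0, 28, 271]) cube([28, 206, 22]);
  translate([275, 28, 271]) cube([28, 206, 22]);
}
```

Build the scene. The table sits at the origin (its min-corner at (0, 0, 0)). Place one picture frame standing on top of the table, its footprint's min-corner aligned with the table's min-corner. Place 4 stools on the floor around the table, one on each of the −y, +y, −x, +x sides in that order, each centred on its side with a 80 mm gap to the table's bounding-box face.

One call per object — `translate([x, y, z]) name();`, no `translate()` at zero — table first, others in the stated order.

table();
translate([0, 0, 740]) picture_frame();
translate([343, -342, 0]) stool();
translate([343, 932, 0]) stool();
translate([-383, 295, 0]) stool();
translate([1069, 295, 0]) stool();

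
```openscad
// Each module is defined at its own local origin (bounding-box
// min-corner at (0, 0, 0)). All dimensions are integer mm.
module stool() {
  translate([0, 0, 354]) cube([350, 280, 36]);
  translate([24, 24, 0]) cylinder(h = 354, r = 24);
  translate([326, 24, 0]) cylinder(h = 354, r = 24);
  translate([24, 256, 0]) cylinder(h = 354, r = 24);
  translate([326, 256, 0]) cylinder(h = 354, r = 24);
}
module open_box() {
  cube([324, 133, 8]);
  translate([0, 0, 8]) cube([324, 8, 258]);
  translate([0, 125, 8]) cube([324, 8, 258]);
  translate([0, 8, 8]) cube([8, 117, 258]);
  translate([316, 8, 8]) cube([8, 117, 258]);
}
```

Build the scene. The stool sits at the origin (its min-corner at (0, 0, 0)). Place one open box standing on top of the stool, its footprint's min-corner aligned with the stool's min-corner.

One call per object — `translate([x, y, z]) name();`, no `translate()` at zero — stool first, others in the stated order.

stool();
translate([0, 0, 390]) open_box();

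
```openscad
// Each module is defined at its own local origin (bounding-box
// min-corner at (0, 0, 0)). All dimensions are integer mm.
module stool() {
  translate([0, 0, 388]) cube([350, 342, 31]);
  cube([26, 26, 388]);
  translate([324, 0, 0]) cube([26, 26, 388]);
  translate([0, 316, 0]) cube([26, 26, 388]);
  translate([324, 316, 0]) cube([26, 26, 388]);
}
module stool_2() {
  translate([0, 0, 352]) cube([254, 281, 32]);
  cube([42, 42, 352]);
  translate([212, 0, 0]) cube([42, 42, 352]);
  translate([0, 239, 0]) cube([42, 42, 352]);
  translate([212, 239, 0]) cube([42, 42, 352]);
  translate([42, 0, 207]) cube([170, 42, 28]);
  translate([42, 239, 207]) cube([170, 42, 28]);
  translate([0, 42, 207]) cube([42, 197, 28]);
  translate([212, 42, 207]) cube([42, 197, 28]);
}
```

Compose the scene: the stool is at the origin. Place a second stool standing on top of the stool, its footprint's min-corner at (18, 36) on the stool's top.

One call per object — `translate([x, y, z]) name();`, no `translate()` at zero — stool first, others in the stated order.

stool();
translate([18, 36, 419]) stool_2();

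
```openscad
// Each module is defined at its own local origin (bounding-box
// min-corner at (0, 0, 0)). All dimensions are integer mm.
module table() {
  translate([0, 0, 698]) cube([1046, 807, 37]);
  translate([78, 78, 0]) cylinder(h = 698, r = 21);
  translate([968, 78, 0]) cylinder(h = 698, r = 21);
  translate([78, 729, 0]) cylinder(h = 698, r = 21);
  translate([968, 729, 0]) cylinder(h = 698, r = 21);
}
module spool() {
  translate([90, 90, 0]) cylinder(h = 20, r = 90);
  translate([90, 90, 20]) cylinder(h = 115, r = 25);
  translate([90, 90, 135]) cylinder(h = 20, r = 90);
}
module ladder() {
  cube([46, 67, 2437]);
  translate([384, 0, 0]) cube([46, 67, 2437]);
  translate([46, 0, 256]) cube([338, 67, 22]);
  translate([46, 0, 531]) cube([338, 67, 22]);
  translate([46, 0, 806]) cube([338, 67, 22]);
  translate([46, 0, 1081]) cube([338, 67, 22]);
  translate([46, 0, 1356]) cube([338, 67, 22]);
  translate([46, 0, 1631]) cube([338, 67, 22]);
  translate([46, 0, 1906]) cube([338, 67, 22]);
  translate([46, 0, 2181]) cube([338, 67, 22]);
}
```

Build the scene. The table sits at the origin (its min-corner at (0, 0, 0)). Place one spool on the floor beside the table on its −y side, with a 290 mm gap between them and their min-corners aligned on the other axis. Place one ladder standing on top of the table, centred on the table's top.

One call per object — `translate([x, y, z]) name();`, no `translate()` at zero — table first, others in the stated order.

table();
translate([0, -470, 0]) spool();
translate([308, 370, 735]) ladder();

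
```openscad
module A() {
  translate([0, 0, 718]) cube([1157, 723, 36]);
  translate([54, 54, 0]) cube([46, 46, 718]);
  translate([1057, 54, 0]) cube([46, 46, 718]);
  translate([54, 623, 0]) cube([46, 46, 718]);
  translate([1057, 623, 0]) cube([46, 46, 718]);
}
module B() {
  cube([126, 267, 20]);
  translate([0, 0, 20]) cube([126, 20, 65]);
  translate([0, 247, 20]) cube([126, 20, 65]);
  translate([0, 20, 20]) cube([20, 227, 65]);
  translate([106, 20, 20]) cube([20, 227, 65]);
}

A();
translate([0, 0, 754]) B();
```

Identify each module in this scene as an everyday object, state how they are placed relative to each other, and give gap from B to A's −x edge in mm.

A is a table. B is an open box. The open box is on top of the table. The gap from the open box to the table's −x edge is 0 mm.

The open box's min-x is at 0; the table's min-x is 0; gap = 0 mm.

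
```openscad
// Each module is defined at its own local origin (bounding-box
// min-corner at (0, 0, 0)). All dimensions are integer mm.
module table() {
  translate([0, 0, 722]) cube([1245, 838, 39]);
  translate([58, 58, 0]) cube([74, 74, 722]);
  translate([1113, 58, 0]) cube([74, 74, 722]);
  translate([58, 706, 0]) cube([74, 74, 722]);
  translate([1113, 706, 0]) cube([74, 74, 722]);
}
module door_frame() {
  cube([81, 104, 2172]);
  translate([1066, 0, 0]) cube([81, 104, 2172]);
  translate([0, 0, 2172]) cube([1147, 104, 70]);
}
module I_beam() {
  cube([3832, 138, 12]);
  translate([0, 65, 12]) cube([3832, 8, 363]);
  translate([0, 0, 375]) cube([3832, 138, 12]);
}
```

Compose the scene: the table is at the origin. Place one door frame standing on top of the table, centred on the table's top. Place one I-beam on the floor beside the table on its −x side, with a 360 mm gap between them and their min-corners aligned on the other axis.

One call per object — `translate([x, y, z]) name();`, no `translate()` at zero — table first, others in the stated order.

table();
translate([49, 367, 761]) door_frame();
translate([-4192, 0, 0]) I_beam();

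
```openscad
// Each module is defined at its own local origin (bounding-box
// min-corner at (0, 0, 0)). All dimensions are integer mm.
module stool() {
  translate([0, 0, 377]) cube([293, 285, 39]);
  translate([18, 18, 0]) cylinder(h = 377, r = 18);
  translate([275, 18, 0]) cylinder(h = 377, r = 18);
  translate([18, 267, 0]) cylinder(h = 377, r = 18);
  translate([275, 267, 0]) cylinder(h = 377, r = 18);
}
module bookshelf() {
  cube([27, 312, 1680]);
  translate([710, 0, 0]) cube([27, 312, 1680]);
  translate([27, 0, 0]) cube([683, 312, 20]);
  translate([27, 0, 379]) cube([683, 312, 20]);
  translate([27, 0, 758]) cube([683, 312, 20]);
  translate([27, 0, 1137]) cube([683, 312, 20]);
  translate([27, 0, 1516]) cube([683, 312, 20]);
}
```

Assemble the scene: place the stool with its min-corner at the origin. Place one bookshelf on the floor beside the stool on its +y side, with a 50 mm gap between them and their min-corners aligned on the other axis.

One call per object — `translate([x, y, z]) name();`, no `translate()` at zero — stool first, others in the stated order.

stool();
translate([0, 335, 0]) bookshelf();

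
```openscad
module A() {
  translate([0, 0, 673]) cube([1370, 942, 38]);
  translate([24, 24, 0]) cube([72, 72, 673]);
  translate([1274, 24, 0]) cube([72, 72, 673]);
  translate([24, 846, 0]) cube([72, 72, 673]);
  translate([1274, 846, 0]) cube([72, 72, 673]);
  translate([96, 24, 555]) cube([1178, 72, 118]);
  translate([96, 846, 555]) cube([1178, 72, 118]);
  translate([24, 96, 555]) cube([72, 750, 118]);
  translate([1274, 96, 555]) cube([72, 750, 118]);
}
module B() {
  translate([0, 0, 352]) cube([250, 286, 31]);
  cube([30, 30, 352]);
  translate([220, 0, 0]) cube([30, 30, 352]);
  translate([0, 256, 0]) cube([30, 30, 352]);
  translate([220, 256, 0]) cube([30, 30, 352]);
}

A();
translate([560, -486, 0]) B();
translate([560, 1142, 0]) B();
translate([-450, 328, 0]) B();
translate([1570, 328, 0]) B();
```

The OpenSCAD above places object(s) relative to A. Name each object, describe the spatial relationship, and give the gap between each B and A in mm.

Each stool's nearest face is 200 mm from the table's bounding box.

A is a table. B is a stool. Four stools sit around the table at the −y, +y, −x, +x sides. The gap between each stool and the table is 200 mm.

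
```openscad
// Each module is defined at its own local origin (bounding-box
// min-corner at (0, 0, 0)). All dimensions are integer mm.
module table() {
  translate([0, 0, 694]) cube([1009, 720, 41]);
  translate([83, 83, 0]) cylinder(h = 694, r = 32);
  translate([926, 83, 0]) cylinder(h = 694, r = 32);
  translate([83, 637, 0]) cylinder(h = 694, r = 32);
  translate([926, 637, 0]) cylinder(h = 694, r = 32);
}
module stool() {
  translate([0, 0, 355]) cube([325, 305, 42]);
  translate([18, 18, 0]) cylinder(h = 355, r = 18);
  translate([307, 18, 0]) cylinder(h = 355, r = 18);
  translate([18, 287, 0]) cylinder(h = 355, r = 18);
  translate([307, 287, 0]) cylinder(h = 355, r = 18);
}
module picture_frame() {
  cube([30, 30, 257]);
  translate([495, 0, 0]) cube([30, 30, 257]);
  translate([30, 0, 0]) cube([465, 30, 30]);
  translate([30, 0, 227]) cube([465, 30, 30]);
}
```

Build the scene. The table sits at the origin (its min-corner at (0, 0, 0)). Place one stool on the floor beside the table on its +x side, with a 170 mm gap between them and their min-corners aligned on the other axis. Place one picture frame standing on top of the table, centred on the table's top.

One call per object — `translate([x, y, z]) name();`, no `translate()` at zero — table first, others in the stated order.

table();
translate([1179, 0, 0]) stool();
translate([242, 345, 735]) picture_frame();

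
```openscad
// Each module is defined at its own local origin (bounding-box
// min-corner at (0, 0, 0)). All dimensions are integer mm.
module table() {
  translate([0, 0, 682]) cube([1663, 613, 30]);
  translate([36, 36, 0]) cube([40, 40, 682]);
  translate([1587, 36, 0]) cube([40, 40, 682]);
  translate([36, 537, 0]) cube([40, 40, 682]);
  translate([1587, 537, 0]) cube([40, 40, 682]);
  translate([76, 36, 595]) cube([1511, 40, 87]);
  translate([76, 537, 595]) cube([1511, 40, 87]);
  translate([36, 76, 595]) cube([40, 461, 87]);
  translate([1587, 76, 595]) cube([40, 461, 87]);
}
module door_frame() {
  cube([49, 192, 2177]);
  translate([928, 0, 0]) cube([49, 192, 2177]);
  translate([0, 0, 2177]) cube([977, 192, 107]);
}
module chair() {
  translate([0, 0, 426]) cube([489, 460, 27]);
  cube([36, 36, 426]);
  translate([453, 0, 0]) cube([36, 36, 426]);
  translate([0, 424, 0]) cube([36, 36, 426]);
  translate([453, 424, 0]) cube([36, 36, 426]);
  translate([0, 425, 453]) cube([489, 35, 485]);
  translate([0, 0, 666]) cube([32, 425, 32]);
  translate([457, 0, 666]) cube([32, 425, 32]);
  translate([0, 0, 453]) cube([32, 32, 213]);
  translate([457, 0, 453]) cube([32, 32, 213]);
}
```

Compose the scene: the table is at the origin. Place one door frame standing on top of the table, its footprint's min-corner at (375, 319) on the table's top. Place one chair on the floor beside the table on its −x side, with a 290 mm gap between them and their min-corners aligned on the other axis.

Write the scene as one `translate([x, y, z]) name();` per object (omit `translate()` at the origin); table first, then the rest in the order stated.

table();
translate([375, 319, 712]) door_frame();
translate([-779, 0, 0]) chair();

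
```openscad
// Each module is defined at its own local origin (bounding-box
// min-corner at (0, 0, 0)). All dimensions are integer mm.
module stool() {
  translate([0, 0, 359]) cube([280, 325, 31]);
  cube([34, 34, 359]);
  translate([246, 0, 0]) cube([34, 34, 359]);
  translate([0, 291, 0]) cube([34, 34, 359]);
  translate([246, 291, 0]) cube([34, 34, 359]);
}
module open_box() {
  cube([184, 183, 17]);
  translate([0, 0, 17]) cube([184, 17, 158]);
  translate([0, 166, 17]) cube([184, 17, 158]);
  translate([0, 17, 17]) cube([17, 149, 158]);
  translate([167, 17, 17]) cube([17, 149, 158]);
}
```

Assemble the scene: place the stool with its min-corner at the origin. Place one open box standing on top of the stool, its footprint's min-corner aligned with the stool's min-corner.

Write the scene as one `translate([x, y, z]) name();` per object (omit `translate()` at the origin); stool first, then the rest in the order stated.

stool();
translate([0, 0, 390]) open_box();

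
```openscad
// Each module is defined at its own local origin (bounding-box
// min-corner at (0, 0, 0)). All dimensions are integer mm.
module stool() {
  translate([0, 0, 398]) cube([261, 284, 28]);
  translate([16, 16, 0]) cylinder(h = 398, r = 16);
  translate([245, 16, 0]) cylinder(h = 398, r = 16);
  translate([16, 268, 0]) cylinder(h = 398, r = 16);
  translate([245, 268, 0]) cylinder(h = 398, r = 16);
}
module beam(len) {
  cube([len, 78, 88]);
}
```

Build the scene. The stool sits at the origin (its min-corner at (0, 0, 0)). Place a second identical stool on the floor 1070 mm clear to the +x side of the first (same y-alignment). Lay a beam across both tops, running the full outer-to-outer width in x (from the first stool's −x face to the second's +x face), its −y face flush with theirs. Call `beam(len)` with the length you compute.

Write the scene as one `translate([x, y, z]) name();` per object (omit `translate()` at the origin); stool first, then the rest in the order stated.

stool();
translate([1331, 0, 0]) stool();
translate([0, 0, 426]) beam(1592);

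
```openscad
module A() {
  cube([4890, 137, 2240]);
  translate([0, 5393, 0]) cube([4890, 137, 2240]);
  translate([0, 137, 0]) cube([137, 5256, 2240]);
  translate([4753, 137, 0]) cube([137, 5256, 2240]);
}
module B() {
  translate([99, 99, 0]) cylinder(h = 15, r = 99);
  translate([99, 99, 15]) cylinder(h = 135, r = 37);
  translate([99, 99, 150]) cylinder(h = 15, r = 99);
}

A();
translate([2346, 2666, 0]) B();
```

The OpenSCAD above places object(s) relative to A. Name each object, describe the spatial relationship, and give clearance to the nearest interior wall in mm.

Clearances: x = 2209, y = 2529; minimum 2209 mm.

A is a house frame. B is a spool. The spool sits inside the house frame, centred. The clearance to the nearest interior wall is 2209 mm.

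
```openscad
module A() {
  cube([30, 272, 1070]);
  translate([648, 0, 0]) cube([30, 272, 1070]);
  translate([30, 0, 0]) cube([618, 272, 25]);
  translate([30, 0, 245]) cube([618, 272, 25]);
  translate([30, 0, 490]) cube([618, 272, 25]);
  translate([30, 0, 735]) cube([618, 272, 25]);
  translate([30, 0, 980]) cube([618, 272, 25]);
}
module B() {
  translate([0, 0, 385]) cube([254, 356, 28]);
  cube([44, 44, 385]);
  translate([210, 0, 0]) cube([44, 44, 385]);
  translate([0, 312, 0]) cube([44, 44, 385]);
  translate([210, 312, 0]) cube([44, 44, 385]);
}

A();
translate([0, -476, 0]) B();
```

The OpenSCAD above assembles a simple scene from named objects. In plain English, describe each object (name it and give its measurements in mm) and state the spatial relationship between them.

A is a bookshelf 678 mm wide overall, 272 mm deep and 1070 mm tall. The two sides are 30 mm thick vertical panels. 5 horizontal shelves of 25 mm thickness span between the inner faces of the sides; the lowest shelf sits on the floor and shelves are stacked with a clear vertical gap of 220 mm between each pair.

B is a four-legged stool. The seat is a 254×356×28 mm slab whose top surface is at z = 413 mm; four square legs, each 44×44 mm in cross-section, run from the floor (z = 0) to the underside of the seat, each flush with a corner of the seat.

The stool is on the floor beside the bookshelf on its −y side.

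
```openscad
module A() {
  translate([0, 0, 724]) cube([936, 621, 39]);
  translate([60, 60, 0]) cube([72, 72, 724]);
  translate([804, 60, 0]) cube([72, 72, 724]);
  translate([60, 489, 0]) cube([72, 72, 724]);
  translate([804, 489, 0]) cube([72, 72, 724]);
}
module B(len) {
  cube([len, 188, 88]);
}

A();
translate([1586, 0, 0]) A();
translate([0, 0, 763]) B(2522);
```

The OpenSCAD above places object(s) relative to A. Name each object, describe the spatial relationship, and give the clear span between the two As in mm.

Second table starts at x = 1586; first ends at x = 936; clear span = 1586 − 936 = 650 mm.

A is a table. B is a beam. A beam spans the tops of two tables. The clear span between the two tables is 650 mm.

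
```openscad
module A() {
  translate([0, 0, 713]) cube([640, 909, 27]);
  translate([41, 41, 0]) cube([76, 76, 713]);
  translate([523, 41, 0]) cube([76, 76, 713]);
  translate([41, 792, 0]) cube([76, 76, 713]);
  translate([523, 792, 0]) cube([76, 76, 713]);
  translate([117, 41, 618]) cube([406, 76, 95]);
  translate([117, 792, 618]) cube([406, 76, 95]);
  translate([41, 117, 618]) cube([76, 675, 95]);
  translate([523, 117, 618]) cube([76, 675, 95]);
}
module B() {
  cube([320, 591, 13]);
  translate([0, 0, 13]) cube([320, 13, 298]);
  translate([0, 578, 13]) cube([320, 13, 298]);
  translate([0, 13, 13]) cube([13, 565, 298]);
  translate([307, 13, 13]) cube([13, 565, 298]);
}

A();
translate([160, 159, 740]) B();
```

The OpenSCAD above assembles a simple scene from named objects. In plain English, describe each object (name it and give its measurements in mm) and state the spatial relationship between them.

A is a table: top 640 mm (x) × 909 mm (y), 27 mm thick, upper face at z = 740 mm, on four 76×76 mm square legs, each inset 41 mm from the nearest pair of top edges, running from z = 0 to the bottom of the top. Four apron rails, 76 mm thick and 95 mm tall, run between adjacent legs with their top edges flush with the underside of the top and their outer faces flush with the legs' outer faces.

B is an open-topped rectangular box: outside dimensions 320×591×311 mm, with a uniform wall and base thickness of 13 mm. The base is a full 320×591 slab on the floor; four walls sit on top of the base. The front and back walls (the −y and +y sides) span the full width; the two side walls fit between them.

The open box is on top of the table, centred.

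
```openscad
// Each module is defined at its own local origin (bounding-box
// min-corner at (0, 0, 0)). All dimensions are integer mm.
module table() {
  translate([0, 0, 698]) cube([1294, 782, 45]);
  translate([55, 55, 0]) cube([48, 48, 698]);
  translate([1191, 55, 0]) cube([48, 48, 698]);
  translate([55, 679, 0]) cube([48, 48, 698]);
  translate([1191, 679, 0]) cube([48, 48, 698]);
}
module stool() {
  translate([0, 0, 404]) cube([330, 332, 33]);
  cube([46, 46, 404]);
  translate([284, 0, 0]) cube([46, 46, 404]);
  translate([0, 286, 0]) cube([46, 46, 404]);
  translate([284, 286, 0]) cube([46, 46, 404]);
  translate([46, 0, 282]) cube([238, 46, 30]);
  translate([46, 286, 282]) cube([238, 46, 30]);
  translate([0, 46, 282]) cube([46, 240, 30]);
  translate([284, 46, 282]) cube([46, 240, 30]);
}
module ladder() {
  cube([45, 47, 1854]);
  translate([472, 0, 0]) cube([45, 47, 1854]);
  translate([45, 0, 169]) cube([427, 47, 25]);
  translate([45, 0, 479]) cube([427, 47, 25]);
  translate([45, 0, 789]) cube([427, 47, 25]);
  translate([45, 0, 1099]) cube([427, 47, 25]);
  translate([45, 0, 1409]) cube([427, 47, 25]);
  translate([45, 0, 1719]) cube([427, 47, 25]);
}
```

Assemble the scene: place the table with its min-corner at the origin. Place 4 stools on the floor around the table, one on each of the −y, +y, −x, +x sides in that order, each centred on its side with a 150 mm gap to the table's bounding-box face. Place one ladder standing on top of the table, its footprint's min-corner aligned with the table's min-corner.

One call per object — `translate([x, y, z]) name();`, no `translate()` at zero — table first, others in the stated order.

table();
translate([482, -482, 0]) stool();
translate([482, 932, 0]) stool();
translate([-480, 225, 0]) stool();
translate([1444, 225, 0]) stool();
translate([0, 0, 743]) ladder();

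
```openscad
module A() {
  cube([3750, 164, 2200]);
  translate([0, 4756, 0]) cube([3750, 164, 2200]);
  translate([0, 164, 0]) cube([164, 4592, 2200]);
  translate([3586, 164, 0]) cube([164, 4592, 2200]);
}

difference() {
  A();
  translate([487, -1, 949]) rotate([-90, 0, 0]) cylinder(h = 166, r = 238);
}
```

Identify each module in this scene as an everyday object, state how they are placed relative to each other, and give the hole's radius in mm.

The subtracted cylinder has r = 238 mm.

A is a house frame. The house frame has a circular hole through its front wall. The hole's radius is 238 mm.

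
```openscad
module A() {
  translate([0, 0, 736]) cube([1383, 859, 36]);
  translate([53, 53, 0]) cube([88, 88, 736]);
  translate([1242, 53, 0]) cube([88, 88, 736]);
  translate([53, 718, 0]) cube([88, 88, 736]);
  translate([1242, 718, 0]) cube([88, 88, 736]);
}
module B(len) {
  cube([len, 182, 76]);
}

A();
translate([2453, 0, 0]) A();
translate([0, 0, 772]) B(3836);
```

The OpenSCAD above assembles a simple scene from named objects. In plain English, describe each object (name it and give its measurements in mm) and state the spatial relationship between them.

A is a rectangular dining table. The top is 1383×859×36 mm with its upper surface at z = 772 mm. It stands on four 88×88 mm square legs, each inset 53 mm from the nearest pair of top edges, running from the floor to the underside of the top.

B is a rectangular beam 3836 mm long (x), 182 mm deep (y), 76 mm thick (z).

The beam spans the tops of two tables placed 1070 mm apart, resting at z = 772 mm.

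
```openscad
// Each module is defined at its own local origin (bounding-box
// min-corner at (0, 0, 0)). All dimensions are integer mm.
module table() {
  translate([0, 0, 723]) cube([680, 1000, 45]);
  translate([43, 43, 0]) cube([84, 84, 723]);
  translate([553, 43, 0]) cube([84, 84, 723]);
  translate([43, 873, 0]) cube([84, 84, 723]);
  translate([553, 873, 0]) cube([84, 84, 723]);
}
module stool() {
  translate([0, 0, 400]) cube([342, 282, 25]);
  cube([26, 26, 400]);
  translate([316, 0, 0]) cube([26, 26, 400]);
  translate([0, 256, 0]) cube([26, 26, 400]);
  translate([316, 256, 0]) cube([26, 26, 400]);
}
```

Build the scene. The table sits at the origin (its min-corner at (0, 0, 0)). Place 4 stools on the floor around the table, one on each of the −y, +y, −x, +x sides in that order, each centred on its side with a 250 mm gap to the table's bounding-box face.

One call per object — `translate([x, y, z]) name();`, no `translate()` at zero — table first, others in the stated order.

table();
translate([169, -532, 0]) stool();
translate([169, 1250, 0]) stool();
translate([-592, 359, 0]) stool();
translate([930, 359, 0]) stool();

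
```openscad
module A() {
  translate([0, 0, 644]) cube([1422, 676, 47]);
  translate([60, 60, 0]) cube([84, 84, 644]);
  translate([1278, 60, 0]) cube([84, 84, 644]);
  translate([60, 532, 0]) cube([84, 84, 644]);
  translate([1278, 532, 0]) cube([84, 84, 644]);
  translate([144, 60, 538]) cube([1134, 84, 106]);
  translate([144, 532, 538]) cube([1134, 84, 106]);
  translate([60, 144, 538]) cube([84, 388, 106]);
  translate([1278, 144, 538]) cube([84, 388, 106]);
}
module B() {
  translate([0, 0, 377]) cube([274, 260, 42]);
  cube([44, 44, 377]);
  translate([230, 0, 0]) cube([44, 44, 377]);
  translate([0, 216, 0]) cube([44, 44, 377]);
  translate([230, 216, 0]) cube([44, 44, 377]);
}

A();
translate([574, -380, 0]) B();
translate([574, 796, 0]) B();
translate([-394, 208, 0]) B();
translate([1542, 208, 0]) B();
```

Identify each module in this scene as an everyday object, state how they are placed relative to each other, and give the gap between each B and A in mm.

A is a table. B is a stool. Four stools sit around the table at the −y, +y, −x, +x sides. The gap between each stool and the table is 120 mm.

Each stool's nearest face is 120 mm from the table's bounding box.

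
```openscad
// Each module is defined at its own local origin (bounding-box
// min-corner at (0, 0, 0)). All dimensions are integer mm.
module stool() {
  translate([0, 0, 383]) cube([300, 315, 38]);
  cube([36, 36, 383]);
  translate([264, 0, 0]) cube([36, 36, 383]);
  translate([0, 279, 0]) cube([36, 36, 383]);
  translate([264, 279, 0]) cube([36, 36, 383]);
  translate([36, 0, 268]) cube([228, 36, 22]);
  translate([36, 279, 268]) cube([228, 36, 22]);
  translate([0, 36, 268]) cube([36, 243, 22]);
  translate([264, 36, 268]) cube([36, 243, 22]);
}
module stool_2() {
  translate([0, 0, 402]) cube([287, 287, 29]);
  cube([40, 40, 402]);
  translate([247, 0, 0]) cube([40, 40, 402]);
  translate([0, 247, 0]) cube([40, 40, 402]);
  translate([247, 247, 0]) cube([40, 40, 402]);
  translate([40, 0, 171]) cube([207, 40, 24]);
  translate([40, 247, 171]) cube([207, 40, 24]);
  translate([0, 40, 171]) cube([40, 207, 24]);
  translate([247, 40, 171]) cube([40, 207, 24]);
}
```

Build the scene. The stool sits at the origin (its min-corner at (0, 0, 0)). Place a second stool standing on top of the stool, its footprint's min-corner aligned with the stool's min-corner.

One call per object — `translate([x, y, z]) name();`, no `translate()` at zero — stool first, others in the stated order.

stool();
translate([0, 0, 421]) stool_2();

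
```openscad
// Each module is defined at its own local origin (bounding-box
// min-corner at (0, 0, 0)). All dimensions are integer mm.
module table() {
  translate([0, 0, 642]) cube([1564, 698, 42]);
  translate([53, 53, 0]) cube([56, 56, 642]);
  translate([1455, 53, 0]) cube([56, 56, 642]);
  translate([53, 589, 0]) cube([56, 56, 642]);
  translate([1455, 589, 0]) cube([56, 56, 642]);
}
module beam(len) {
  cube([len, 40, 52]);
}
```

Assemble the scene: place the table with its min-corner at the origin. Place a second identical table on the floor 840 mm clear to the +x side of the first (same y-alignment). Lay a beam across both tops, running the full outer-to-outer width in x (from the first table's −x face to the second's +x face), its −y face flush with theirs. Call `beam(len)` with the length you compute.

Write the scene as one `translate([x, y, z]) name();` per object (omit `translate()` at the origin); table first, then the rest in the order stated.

table();
translate([2404, 0, 0]) table();
translate([0, 0, 684]) beam(3968);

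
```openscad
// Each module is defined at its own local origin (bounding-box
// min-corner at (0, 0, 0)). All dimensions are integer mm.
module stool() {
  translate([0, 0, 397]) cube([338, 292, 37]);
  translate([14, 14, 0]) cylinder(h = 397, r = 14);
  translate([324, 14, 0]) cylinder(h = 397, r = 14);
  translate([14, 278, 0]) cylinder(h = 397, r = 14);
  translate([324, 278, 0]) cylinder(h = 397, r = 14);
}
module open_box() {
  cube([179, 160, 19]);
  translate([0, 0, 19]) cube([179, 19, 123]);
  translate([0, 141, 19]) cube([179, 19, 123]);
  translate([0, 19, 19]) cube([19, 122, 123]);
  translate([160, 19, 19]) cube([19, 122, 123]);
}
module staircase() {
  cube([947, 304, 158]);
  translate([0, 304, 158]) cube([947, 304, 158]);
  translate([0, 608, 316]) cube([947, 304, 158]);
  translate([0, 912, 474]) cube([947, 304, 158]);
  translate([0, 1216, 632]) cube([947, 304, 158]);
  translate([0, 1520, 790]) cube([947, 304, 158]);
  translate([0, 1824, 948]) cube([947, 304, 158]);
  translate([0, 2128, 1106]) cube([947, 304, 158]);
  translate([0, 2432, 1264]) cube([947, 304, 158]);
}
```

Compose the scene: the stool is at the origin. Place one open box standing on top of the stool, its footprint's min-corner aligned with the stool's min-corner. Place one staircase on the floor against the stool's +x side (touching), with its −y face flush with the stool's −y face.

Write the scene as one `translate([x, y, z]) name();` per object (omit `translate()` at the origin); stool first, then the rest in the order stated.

stool();
translate([0, 0, 434]) open_box();
translate([338, 0, 0]) staircase();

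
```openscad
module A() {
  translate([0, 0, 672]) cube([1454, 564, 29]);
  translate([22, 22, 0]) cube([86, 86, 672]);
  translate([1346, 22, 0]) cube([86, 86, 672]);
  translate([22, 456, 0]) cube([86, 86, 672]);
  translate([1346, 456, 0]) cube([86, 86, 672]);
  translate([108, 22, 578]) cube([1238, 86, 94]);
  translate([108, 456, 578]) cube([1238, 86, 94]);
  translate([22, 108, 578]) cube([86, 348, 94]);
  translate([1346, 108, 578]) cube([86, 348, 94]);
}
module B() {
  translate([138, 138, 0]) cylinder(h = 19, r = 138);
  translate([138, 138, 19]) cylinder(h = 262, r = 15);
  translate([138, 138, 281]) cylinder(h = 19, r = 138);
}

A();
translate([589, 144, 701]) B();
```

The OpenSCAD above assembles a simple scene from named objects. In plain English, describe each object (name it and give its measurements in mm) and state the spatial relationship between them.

A is a table: top 1454 mm (x) × 564 mm (y), 29 mm thick, upper face at z = 701 mm, on four 86×86 mm square legs, each inset 22 mm from the nearest pair of top edges, running from z = 0 to the bottom of the top. Four apron rails, 86 mm thick and 94 mm tall, run between adjacent legs with their top edges flush with the underside of the top and their outer faces flush with the legs' outer faces.

B is a spool: two coaxial disc flanges of radius 138 mm and thickness 19 mm, joined by a core cylinder of radius 15 mm and height 262 mm. The lower flange rests on z = 0 and the three cylinders share a vertical axis.

The spool is on top of the table, centred.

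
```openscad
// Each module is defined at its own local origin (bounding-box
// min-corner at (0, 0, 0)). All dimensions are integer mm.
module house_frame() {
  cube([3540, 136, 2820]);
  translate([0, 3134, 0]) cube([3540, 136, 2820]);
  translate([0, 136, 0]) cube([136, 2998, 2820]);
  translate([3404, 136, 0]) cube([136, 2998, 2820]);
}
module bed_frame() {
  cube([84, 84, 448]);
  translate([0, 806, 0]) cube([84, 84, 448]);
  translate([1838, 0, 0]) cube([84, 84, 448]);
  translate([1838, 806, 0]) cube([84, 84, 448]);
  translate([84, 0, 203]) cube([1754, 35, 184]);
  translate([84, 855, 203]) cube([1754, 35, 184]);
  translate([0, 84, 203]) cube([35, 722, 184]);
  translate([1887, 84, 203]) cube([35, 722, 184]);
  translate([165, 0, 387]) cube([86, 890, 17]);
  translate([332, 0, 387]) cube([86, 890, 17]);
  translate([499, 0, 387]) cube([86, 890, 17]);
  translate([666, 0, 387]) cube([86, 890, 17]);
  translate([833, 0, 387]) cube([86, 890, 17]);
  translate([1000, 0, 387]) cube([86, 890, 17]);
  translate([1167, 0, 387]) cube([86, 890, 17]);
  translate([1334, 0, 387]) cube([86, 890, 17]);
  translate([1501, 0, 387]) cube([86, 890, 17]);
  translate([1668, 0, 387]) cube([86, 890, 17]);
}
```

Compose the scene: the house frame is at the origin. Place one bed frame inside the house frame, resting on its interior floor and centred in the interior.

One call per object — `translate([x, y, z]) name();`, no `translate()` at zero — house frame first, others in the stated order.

house_frame();
translate([809, 1190, 0]) bed_frame();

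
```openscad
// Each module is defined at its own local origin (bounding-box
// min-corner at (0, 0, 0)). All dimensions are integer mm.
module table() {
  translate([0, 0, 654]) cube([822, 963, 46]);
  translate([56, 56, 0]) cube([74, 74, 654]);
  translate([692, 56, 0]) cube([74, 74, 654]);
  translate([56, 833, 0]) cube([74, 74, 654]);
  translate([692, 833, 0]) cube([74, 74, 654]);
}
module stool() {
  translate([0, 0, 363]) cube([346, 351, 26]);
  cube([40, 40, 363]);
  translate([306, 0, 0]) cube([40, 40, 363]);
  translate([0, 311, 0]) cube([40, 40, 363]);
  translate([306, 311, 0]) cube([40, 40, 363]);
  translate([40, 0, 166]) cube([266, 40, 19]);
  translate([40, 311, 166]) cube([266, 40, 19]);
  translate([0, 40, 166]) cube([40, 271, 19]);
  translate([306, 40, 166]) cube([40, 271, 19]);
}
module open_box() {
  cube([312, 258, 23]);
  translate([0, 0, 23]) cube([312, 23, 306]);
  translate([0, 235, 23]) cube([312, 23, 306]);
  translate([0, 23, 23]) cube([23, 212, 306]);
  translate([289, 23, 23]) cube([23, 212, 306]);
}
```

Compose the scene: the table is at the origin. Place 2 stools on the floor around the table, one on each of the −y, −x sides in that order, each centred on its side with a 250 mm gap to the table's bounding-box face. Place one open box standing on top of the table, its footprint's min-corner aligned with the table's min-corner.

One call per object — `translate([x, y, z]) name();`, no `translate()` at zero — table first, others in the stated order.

table();
translate([238, -601, 0]) stool();
translate([-596, 306, 0]) stool();
translate([0, 0, 700]) open_box();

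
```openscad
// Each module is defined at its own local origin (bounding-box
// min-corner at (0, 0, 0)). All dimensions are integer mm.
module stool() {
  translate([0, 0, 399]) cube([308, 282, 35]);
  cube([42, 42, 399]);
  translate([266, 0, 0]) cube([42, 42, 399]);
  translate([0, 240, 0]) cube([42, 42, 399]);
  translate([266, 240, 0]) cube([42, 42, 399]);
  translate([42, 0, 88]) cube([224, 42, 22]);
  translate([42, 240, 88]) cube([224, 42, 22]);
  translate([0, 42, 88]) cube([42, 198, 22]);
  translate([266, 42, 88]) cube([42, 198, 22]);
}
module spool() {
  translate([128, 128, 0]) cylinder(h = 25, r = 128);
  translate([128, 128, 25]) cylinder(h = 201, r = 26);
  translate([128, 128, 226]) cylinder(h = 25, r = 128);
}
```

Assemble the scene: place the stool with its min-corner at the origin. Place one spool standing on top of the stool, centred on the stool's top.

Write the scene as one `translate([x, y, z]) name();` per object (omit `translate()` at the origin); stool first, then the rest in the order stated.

stool();
translate([26, 13, 434]) spool();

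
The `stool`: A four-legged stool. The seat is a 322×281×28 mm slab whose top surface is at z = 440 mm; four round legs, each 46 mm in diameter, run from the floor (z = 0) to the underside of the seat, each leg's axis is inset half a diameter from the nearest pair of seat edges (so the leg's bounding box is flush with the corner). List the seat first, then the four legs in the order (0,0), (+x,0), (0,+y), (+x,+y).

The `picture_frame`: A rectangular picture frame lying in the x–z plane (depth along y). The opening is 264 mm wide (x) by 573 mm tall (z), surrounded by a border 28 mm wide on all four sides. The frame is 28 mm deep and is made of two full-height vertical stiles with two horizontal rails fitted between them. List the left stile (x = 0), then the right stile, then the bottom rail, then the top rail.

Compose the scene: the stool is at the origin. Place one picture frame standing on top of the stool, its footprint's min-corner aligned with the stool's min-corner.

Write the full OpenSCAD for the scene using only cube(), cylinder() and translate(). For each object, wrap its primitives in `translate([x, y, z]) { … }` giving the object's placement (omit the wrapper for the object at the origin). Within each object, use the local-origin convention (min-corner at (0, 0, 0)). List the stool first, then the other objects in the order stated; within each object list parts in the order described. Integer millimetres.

translate([0, 0, 412]) cube([322, 281, 28]);
translate([23, 23, 0]) cylinder(h = 412, r = 23);
translate([299, 23, 0]) cylinder(h = 412, r = 23);
translate([23, 258, 0]) cylinder(h = 412, r = 23);
translate([299, 258, 0]) cylinder(h = 412, r = 23);
translate([0, 0, 440]) {
  cube([28, 28, 629]);
  translate([292, 0, 0]) cube([28, 28, 629]);
  translate([28, 0, 0]) cube([264, 28, 28]);
  translate([28, 0, 601]) cube([264, 28, 28]);
}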